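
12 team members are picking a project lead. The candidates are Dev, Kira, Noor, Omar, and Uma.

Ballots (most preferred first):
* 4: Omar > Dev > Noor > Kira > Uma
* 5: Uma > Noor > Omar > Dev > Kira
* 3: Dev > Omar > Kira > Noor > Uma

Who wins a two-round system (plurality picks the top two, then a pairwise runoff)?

Omar

Round 1 first-place votes: Dev 3, Kira 0, Noor 0, Omar 4, Uma 5. Uma and Omar advance.
Runoff: Uma is ranked above Omar on 5 ballots, Omar above Uma on 7.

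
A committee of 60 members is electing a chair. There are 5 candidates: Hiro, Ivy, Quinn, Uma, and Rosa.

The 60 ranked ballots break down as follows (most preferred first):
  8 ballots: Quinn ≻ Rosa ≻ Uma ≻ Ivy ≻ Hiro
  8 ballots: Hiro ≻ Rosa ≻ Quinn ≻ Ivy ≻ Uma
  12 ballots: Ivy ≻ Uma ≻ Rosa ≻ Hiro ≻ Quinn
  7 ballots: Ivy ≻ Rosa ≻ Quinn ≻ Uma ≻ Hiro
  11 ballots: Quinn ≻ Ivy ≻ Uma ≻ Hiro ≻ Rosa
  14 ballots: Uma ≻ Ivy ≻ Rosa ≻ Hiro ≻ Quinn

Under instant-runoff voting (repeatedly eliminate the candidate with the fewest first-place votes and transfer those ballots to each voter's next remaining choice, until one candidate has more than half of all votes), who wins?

Ivy

Round 1: Hiro 8, Ivy 19, Quinn 19, Uma 14, Rosa 0. Rosa eliminated.
Round 2: Hiro 8, Ivy 19, Quinn 19, Uma 14. Hiro eliminated.
Round 3: Ivy 19, Quinn 27, Uma 14. Uma eliminated.
Round 4: Ivy 33, Quinn 27. Ivy has a majority (≥31).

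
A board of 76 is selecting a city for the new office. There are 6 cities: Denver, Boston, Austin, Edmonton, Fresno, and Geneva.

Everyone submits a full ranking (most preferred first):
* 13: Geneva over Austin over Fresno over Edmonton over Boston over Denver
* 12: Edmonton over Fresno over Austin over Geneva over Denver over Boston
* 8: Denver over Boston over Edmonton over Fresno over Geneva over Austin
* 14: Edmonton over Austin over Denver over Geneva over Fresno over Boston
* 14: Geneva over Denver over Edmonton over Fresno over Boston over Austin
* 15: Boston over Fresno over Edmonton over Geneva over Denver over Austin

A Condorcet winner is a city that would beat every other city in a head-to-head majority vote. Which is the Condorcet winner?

Edmonton

Edmonton vs Denver: 54–22
Edmonton vs Boston: 53–23
Edmonton vs Austin: 63–13
Edmonton vs Fresno: 48–28
Edmonton vs Geneva: 49–27
Edmonton beats every other city.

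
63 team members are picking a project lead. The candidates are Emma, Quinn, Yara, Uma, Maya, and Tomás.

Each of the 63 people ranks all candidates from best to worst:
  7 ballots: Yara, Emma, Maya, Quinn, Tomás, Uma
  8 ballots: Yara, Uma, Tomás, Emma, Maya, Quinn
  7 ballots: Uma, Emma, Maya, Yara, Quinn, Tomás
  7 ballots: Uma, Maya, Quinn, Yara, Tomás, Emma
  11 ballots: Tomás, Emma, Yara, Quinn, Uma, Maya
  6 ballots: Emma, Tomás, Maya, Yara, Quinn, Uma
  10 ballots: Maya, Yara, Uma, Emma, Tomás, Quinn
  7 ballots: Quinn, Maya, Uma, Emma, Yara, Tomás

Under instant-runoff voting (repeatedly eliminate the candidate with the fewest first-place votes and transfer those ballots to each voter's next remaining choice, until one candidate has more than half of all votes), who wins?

Maya

Round 1: Emma 6, Quinn 7, Yara 15, Uma 14, Maya 10, Tomás 11. Emma eliminated.
Round 2: Quinn 7, Yara 15, Uma 14, Maya 10, Tomás 17. Quinn eliminated.
Round 3: Yara 15, Uma 14, Maya 17, Tomás 17. Uma eliminated.
Round 4: Yara 15, Maya 31, Tomás 17. Yara eliminated.
Round 5: Maya 38, Tomás 25. Maya has a majority (≥32).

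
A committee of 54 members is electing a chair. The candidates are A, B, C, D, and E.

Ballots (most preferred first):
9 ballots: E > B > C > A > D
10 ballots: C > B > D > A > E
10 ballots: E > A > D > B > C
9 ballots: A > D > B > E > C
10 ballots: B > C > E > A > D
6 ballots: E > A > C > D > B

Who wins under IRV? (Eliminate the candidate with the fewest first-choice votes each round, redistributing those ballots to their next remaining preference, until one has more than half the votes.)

B

Round 1: A 9, B 10, C 10, D 0, E 25. D eliminated.
Round 2: A 9, B 10, C 10, E 25. A eliminated.
Round 3: B 19, C 10, E 25. C eliminated.
Round 4: B 29, E 25. B has a majority (≥28).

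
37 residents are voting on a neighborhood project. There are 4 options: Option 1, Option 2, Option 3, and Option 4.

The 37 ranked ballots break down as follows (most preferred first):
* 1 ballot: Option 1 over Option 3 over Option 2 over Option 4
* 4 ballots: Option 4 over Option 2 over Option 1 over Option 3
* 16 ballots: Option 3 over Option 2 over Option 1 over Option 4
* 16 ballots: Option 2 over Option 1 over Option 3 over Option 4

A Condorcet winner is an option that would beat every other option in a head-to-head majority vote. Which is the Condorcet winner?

Option 2

Option 2 vs Option 1: 36–1
Option 2 vs Option 3: 20–17
Option 2 vs Option 4: 33–4
Option 2 beats every other option.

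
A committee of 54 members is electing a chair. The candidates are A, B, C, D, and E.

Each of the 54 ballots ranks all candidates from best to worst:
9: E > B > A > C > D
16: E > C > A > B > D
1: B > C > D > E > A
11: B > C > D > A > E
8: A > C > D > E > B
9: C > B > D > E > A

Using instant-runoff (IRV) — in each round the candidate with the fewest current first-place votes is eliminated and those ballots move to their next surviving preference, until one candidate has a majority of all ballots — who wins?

Round 1: A 8, B 12, C 9, D 0, E 25. D eliminated.
Round 2: A 8, B 12, C 9, E 25. A eliminated.
Round 3: B 12, C 17, E 25. B eliminated.
Round 4: C 29, E 25. C has a majority (≥28).

C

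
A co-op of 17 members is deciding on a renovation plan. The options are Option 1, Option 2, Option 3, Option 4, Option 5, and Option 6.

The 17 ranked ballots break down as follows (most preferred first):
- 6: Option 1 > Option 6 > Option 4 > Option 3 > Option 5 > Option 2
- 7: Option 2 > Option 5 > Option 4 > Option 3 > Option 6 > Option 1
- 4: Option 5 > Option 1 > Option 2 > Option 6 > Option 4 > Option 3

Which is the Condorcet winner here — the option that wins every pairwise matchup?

Option 5

Option 5 vs Option 1: 11–6
Option 5 vs Option 2: 10–7
Option 5 vs Option 3: 11–6
Option 5 vs Option 4: 11–6
Option 5 vs Option 6: 11–6
Option 5 beats every other option.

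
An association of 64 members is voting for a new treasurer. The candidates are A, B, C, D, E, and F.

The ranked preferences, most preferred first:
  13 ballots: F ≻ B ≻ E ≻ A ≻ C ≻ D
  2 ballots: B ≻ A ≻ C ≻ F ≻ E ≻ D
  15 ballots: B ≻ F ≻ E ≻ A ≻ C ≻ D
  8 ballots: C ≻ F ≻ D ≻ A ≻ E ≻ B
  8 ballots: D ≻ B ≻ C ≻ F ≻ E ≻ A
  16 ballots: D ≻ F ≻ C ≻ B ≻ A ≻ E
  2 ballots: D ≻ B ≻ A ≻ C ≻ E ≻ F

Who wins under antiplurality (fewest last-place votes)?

C

Last-place votes: A 8, B 8, C 0, D 30, E 16, F 2.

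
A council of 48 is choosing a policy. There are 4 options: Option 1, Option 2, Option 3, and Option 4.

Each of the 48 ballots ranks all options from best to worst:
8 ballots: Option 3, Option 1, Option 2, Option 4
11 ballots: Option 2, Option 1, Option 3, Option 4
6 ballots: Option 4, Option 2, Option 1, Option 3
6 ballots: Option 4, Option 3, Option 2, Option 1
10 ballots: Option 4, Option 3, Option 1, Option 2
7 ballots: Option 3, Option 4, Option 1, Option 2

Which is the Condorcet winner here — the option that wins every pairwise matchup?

Option 3

Option 3 vs Option 1: 31–17
Option 3 vs Option 2: 31–17
Option 3 vs Option 4: 26–22
Option 3 beats every other option.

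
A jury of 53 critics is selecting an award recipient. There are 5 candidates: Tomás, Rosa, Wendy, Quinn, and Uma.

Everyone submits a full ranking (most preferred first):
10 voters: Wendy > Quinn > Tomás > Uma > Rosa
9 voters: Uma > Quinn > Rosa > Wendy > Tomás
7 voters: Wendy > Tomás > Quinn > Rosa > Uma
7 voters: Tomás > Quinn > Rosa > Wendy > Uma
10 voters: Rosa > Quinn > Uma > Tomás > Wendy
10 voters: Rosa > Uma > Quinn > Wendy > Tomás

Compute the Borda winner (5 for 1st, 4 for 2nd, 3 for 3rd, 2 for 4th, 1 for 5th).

Tomás: 10×3 + 9×1 + 7×4 + 7×5 + 10×2 + 10×1 = 132
Rosa: 10×1 + 9×3 + 7×2 + 7×3 + 10×5 + 10×5 = 172
Wendy: 10×5 + 9×2 + 7×5 + 7×2 + 10×1 + 10×2 = 147
Quinn: 10×4 + 9×4 + 7×3 + 7×4 + 10×4 + 10×3 = 195
Uma: 10×2 + 9×5 + 7×1 + 7×1 + 10×3 + 10×4 = 149

Quinn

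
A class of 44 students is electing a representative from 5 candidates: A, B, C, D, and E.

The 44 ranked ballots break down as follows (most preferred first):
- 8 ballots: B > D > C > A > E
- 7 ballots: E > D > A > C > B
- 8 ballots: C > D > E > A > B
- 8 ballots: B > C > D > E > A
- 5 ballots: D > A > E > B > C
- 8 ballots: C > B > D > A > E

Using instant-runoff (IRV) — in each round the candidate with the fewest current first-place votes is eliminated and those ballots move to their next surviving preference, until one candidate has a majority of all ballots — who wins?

C

Round 1: A 0, B 16, C 16, D 5, E 7. A eliminated.
Round 2: B 16, C 16, D 5, E 7. D eliminated.
Round 3: B 16, C 16, E 12. E eliminated.
Round 4: B 21, C 23. C has a majority (≥23).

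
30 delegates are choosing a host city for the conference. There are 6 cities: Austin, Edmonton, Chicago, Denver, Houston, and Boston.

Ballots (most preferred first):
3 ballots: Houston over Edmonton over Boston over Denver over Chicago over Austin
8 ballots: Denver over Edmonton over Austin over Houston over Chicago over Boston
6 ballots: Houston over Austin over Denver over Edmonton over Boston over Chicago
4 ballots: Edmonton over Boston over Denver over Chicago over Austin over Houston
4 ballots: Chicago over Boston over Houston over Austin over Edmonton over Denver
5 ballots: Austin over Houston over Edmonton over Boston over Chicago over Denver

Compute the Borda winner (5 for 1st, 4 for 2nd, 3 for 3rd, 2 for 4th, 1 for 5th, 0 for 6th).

Edmonton

Austin: 3×0 + 8×3 + 6×4 + 4×1 + 4×2 + 5×5 = 85
Edmonton: 3×4 + 8×4 + 6×2 + 4×5 + 4×1 + 5×3 = 95
Chicago: 3×1 + 8×1 + 6×0 + 4×2 + 4×5 + 5×1 = 44
Denver: 3×2 + 8×5 + 6×3 + 4×3 + 4×0 + 5×0 = 76
Houston: 3×5 + 8×2 + 6×5 + 4×0 + 4×3 + 5×4 = 93
Boston: 3×3 + 8×0 + 6×1 + 4×4 + 4×4 + 5×2 = 57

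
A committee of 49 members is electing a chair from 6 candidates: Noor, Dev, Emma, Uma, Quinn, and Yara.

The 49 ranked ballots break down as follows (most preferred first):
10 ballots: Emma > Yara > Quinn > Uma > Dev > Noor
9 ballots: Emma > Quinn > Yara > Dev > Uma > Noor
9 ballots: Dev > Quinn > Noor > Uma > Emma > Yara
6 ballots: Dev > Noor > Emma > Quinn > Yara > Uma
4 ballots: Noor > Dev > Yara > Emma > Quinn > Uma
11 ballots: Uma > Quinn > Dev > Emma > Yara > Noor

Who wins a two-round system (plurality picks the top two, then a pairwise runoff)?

Round 1 first-place votes: Noor 4, Dev 15, Emma 19, Uma 11, Quinn 0, Yara 0. Emma and Dev advance.
Runoff: Emma is ranked above Dev on 19 ballots, Dev above Emma on 30.

Dev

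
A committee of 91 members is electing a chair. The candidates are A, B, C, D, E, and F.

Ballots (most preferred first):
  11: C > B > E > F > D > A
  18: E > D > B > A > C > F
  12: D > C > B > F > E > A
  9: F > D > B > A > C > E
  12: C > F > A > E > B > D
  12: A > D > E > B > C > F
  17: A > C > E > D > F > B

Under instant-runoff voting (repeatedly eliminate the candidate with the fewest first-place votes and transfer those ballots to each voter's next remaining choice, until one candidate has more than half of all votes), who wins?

D

Round 1: A 29, B 0, C 23, D 12, E 18, F 9. B eliminated.
Round 2: A 29, C 23, D 12, E 18, F 9. F eliminated.
Round 3: A 29, C 23, D 21, E 18. E eliminated.
Round 4: A 29, C 23, D 39. C eliminated.
Round 5: A 41, D 50. D has a majority (≥46).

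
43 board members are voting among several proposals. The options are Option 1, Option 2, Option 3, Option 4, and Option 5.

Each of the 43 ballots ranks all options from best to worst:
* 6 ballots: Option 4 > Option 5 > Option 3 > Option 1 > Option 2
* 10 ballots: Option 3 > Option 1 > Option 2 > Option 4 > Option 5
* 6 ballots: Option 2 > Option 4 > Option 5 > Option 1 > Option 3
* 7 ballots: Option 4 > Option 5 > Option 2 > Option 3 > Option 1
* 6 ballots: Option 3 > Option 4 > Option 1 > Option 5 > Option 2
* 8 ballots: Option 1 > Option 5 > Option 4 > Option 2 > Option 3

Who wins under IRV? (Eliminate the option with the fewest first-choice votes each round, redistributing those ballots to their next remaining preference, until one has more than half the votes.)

Round 1: Option 1 8, Option 2 6, Option 3 16, Option 4 13, Option 5 0. Option 5 eliminated.
Round 2: Option 1 8, Option 2 6, Option 3 16, Option 4 13. Option 2 eliminated.
Round 3: Option 1 8, Option 3 16, Option 4 19. Option 1 eliminated.
Round 4: Option 3 16, Option 4 27. Option 4 has a majority (≥22).

Option 4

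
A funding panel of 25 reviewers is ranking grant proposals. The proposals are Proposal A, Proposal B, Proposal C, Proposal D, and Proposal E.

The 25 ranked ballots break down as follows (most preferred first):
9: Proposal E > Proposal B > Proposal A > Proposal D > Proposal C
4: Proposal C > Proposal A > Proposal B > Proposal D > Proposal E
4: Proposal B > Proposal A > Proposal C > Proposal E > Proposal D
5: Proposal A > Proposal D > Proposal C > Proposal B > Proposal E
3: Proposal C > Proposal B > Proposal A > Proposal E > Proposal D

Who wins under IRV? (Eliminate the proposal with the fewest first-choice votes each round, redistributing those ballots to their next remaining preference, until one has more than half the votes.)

Proposal A

Round 1: Proposal A 5, Proposal B 4, Proposal C 7, Proposal D 0, Proposal E 9. Proposal D eliminated.
Round 2: Proposal A 5, Proposal B 4, Proposal C 7, Proposal E 9. Proposal B eliminated.
Round 3: Proposal A 9, Proposal C 7, Proposal E 9. Proposal C eliminated.
Round 4: Proposal A 16, Proposal E 9. Proposal A has a majority (≥13).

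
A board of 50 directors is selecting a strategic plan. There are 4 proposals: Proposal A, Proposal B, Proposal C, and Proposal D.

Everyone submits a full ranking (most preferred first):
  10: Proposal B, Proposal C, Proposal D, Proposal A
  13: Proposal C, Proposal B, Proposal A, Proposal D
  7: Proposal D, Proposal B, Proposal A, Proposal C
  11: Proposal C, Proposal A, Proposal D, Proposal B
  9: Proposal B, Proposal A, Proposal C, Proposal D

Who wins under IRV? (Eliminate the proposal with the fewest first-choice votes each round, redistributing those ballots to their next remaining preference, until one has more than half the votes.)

Round 1: Proposal A 0, Proposal B 19, Proposal C 24, Proposal D 7. Proposal A eliminated.
Round 2: Proposal B 19, Proposal C 24, Proposal D 7. Proposal D eliminated.
Round 3: Proposal B 26, Proposal C 24. Proposal B has a majority (≥26).

Proposal B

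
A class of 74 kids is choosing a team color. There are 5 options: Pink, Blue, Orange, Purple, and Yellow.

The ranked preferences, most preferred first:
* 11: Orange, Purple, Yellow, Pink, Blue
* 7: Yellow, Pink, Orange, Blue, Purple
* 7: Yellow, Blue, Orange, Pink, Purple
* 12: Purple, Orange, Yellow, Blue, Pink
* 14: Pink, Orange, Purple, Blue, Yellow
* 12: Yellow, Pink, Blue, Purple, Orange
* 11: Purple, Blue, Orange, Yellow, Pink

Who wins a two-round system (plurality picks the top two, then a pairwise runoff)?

Purple

Round 1 first-place votes: Pink 14, Blue 0, Orange 11, Purple 23, Yellow 26. Yellow and Purple advance.
Runoff: Yellow is ranked above Purple on 26 ballots, Purple above Yellow on 48.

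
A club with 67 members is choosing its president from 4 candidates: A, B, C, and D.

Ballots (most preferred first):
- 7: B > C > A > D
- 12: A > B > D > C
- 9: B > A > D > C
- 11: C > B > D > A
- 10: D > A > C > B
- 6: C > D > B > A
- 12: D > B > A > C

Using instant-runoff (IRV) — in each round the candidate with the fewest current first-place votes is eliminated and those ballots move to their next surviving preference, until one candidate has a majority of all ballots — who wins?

B

Round 1: A 12, B 16, C 17, D 22. A eliminated.
Round 2: B 28, C 17, D 22. C eliminated.
Round 3: B 39, D 28. B has a majority (≥34).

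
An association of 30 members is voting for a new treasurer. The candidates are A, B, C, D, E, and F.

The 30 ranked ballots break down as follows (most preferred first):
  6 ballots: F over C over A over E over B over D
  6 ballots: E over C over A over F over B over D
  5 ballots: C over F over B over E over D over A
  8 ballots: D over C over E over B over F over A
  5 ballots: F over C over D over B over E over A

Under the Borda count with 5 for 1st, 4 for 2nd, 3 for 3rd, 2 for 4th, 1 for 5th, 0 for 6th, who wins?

A: 6×3 + 6×3 + 5×0 + 8×0 + 5×0 = 36
B: 6×1 + 6×1 + 5×3 + 8×2 + 5×2 = 53
C: 6×4 + 6×4 + 5×5 + 8×4 + 5×4 = 125
D: 6×0 + 6×0 + 5×1 + 8×5 + 5×3 = 60
E: 6×2 + 6×5 + 5×2 + 8×3 + 5×1 = 81
F: 6×5 + 6×2 + 5×4 + 8×1 + 5×5 = 95

C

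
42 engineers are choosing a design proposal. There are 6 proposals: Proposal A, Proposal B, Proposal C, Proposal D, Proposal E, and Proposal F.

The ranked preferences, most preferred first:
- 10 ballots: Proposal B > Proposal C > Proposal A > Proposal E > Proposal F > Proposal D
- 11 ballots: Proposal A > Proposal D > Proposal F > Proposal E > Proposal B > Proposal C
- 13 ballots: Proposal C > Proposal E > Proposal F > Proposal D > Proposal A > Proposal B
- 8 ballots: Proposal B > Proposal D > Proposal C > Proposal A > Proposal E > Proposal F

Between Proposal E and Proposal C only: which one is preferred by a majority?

Proposal C

Proposal E is ranked above Proposal C on 11 ballots; Proposal C above Proposal E on 31.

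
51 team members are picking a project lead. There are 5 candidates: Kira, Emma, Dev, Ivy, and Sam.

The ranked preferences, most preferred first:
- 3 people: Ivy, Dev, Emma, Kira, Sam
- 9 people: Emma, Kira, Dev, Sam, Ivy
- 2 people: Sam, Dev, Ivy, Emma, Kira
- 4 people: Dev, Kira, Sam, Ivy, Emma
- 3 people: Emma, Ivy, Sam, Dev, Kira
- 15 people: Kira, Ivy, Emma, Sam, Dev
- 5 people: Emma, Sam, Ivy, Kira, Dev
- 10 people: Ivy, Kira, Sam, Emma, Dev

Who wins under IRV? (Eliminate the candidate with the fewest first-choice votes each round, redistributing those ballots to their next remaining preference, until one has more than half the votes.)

Kira

Round 1: Kira 15, Emma 17, Dev 4, Ivy 13, Sam 2. Sam eliminated.
Round 2: Kira 15, Emma 17, Dev 6, Ivy 13. Dev eliminated.
Round 3: Kira 19, Emma 17, Ivy 15. Ivy eliminated.
Round 4: Kira 29, Emma 22. Kira has a majority (≥26).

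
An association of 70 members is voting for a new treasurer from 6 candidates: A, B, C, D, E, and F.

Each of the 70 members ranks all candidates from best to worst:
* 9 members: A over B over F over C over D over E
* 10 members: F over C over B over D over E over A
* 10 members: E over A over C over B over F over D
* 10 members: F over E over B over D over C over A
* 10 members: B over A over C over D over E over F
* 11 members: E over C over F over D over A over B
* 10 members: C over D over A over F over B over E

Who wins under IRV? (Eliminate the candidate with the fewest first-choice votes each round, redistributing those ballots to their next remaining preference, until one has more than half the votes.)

F

Round 1: A 9, B 10, C 10, D 0, E 21, F 20. D eliminated.
Round 2: A 9, B 10, C 10, E 21, F 20. A eliminated.
Round 3: B 19, C 10, E 21, F 20. C eliminated.
Round 4: B 19, E 21, F 30. B eliminated.
Round 5: E 31, F 39. F has a majority (≥36).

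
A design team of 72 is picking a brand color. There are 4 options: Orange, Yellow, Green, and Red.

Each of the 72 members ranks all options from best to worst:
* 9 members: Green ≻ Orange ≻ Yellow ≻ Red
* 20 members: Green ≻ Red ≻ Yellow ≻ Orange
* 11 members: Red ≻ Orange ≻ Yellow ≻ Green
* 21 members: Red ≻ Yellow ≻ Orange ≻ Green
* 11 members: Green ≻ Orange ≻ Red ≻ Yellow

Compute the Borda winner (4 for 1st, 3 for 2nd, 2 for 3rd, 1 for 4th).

Red

Orange: 9×3 + 20×1 + 11×3 + 21×2 + 11×3 = 155
Yellow: 9×2 + 20×2 + 11×2 + 21×3 + 11×1 = 154
Green: 9×4 + 20×4 + 11×1 + 21×1 + 11×4 = 192
Red: 9×1 + 20×3 + 11×4 + 21×4 + 11×2 = 219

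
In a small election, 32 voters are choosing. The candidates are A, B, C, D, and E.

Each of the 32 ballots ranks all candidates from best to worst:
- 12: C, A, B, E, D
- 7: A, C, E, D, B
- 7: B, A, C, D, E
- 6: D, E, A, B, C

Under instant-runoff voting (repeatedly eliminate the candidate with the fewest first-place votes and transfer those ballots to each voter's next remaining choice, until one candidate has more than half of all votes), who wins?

A

Round 1: A 7, B 7, C 12, D 6, E 0. E eliminated.
Round 2: A 7, B 7, C 12, D 6. D eliminated.
Round 3: A 13, B 7, C 12. B eliminated.
Round 4: A 20, C 12. A has a majority (≥17).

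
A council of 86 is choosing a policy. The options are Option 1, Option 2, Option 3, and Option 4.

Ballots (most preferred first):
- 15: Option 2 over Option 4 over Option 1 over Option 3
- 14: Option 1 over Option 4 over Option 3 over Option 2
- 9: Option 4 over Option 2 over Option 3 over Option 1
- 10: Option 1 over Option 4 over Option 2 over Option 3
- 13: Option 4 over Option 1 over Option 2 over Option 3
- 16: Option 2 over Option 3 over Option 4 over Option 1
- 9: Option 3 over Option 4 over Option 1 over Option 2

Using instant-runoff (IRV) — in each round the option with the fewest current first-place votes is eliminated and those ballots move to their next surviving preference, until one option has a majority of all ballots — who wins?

Round 1: Option 1 24, Option 2 31, Option 3 9, Option 4 22. Option 3 eliminated.
Round 2: Option 1 24, Option 2 31, Option 4 31. Option 1 eliminated.
Round 3: Option 2 31, Option 4 55. Option 4 has a majority (≥44).

Option 4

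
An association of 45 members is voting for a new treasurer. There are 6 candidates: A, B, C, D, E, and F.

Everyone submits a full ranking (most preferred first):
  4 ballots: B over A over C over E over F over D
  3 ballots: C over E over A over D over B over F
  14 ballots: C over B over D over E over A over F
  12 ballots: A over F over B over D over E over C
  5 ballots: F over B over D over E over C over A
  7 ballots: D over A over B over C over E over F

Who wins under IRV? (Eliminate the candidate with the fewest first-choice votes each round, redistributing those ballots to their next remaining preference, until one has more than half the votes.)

Round 1: A 12, B 4, C 17, D 7, E 0, F 5. E eliminated.
Round 2: A 12, B 4, C 17, D 7, F 5. B eliminated.
Round 3: A 16, C 17, D 7, F 5. F eliminated.
Round 4: A 16, C 17, D 12. D eliminated.
Round 5: A 23, C 22. A has a majority (≥23).

A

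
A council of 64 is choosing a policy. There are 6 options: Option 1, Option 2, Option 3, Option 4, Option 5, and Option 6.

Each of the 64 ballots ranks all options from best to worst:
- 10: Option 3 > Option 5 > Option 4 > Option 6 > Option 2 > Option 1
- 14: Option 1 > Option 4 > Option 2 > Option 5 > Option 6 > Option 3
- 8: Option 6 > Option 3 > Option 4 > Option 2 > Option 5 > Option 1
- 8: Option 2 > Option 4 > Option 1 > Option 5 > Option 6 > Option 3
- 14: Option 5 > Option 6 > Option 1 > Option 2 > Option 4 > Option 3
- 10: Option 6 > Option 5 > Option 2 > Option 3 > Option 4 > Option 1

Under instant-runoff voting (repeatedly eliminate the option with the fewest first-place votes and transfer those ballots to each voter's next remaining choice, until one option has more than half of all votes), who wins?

Option 5

Round 1: Option 1 14, Option 2 8, Option 3 10, Option 4 0, Option 5 14, Option 6 18. Option 4 eliminated.
Round 2: Option 1 14, Option 2 8, Option 3 10, Option 5 14, Option 6 18. Option 2 eliminated.
Round 3: Option 1 22, Option 3 10, Option 5 14, Option 6 18. Option 3 eliminated.
Round 4: Option 1 22, Option 5 24, Option 6 18. Option 6 eliminated.
Round 5: Option 1 22, Option 5 42. Option 5 has a majority (≥33).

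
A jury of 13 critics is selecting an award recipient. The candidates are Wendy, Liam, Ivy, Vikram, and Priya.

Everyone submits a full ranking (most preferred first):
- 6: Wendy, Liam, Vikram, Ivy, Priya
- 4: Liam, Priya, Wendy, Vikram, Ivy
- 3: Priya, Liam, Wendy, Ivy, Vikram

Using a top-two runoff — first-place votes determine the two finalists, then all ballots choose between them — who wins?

Round 1 first-place votes: Wendy 6, Liam 4, Ivy 0, Vikram 0, Priya 3. Wendy and Liam advance.
Runoff: Wendy is ranked above Liam on 6 ballots, Liam above Wendy on 7.

Liam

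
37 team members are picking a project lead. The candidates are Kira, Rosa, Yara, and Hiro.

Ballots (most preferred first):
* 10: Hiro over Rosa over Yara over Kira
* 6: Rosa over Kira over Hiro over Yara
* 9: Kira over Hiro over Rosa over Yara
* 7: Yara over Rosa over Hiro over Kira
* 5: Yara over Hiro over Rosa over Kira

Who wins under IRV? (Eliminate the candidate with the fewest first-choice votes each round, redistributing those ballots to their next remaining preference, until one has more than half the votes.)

Round 1: Kira 9, Rosa 6, Yara 12, Hiro 10. Rosa eliminated.
Round 2: Kira 15, Yara 12, Hiro 10. Hiro eliminated.
Round 3: Kira 15, Yara 22. Yara has a majority (≥19).

Yara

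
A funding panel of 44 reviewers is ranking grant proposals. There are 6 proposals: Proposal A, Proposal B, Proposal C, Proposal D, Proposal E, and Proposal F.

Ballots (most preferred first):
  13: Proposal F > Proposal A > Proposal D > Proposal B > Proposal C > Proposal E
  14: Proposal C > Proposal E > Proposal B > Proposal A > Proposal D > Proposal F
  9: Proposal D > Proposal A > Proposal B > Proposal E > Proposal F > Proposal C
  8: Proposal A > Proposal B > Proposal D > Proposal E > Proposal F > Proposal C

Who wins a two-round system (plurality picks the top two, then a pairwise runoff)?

Round 1 first-place votes: Proposal A 8, Proposal B 0, Proposal C 14, Proposal D 9, Proposal E 0, Proposal F 13. Proposal C and Proposal F advance.
Runoff: Proposal C is ranked above Proposal F on 14 ballots, Proposal F above Proposal C on 30.

Proposal F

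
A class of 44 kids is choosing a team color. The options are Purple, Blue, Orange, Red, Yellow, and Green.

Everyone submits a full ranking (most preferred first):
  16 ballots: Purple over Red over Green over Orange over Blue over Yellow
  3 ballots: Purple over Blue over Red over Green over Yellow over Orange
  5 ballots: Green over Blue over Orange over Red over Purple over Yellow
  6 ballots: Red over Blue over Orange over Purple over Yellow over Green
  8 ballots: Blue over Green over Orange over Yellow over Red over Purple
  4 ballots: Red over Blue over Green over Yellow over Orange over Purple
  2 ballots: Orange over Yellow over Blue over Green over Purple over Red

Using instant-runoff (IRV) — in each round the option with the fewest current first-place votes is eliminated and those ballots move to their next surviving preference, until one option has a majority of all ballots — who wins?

Round 1: Purple 19, Blue 8, Orange 2, Red 10, Yellow 0, Green 5. Yellow eliminated.
Round 2: Purple 19, Blue 8, Orange 2, Red 10, Green 5. Orange eliminated.
Round 3: Purple 19, Blue 10, Red 10, Green 5. Green eliminated.
Round 4: Purple 19, Blue 15, Red 10. Red eliminated.
Round 5: Purple 19, Blue 25. Blue has a majority (≥23).

Blue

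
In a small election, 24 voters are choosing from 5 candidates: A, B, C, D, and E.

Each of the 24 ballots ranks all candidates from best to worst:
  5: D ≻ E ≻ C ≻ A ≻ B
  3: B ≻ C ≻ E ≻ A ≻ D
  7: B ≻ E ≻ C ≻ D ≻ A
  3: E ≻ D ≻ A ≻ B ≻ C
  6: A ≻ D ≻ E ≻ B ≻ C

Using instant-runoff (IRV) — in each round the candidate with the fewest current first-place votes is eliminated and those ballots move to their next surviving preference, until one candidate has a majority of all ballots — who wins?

Round 1: A 6, B 10, C 0, D 5, E 3. C eliminated.
Round 2: A 6, B 10, D 5, E 3. E eliminated.
Round 3: A 6, B 10, D 8. A eliminated.
Round 4: B 10, D 14. D has a majority (≥13).

D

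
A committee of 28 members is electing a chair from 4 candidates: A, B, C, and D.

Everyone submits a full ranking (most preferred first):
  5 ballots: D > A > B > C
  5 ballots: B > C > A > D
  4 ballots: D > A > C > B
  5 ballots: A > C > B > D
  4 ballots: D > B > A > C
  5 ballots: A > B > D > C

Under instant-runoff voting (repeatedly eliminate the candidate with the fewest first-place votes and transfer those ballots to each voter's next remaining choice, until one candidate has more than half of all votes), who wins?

A

Round 1: A 10, B 5, C 0, D 13. C eliminated.
Round 2: A 10, B 5, D 13. B eliminated.
Round 3: A 15, D 13. A has a majority (≥15).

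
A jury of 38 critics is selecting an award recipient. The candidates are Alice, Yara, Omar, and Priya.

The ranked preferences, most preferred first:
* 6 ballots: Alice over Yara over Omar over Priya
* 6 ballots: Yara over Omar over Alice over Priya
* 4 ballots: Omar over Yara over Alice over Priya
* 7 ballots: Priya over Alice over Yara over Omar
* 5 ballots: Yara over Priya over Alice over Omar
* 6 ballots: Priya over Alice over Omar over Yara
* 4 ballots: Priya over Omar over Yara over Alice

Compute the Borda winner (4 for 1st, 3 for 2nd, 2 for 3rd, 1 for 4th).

Yara

Alice: 6×4 + 6×2 + 4×2 + 7×3 + 5×2 + 6×3 + 4×1 = 97
Yara: 6×3 + 6×4 + 4×3 + 7×2 + 5×4 + 6×1 + 4×2 = 102
Omar: 6×2 + 6×3 + 4×4 + 7×1 + 5×1 + 6×2 + 4×3 = 82
Priya: 6×1 + 6×1 + 4×1 + 7×4 + 5×3 + 6×4 + 4×4 = 99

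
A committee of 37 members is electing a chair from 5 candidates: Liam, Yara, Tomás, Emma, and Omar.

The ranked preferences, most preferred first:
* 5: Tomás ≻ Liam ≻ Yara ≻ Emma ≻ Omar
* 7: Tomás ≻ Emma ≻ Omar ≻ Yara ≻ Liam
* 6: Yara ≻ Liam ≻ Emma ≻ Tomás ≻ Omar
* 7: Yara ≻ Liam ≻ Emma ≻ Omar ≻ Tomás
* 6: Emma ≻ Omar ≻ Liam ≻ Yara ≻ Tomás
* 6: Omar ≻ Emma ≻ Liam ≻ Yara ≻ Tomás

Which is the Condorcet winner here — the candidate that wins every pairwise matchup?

Emma vs Liam: 19–18
Emma vs Yara: 19–18
Emma vs Tomás: 25–12
Emma vs Omar: 31–6
Emma beats every other candidate.

Emma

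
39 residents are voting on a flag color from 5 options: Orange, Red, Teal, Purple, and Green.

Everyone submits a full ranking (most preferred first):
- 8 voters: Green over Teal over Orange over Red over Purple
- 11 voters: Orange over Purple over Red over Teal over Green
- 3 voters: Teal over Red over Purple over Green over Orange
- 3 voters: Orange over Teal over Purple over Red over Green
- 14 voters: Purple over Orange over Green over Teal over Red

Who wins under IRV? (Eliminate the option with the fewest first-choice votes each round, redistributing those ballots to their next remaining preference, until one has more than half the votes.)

Orange

Round 1: Orange 14, Red 0, Teal 3, Purple 14, Green 8. Red eliminated.
Round 2: Orange 14, Teal 3, Purple 14, Green 8. Teal eliminated.
Round 3: Orange 14, Purple 17, Green 8. Green eliminated.
Round 4: Orange 22, Purple 17. Orange has a majority (≥20).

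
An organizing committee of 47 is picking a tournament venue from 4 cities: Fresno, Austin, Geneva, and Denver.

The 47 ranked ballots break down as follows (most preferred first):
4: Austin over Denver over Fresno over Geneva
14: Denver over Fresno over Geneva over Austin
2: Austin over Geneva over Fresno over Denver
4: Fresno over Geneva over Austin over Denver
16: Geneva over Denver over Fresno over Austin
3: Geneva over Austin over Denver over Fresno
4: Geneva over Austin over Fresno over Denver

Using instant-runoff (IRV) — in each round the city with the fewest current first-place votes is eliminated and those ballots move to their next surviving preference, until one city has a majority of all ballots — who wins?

Round 1: Fresno 4, Austin 6, Geneva 23, Denver 14. Fresno eliminated.
Round 2: Austin 6, Geneva 27, Denver 14. Geneva has a majority (≥24).

Geneva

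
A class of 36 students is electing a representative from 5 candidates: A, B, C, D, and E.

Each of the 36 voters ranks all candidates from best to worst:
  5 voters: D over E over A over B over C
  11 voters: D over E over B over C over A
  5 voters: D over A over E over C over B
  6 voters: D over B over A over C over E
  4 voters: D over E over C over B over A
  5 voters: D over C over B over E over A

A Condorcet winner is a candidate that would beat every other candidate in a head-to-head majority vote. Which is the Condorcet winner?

D

D vs A: 36–0
D vs B: 36–0
D vs C: 36–0
D vs E: 36–0
D beats every other candidate.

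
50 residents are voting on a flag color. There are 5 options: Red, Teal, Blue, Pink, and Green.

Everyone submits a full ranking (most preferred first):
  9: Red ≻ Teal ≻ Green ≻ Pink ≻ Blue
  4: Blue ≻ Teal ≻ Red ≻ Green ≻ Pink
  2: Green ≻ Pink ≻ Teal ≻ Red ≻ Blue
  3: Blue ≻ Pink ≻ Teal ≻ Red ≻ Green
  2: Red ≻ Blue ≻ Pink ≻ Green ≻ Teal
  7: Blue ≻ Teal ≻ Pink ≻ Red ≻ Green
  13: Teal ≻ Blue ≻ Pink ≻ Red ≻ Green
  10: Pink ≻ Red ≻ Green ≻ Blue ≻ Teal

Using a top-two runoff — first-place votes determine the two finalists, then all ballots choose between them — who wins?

Round 1 first-place votes: Red 11, Teal 13, Blue 14, Pink 10, Green 2. Blue and Teal advance.
Runoff: Blue is ranked above Teal on 26 ballots, Teal above Blue on 24.

Blue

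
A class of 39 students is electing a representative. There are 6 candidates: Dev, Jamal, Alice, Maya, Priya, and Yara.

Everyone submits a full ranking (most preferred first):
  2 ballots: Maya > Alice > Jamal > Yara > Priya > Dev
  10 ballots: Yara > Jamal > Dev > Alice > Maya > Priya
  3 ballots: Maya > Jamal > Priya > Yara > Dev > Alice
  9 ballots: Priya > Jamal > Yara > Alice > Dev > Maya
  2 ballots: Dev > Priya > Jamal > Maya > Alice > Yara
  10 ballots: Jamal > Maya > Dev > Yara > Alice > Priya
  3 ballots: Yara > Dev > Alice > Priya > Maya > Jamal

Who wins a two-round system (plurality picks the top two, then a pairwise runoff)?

Round 1 first-place votes: Dev 2, Jamal 10, Alice 0, Maya 5, Priya 9, Yara 13. Yara and Jamal advance.
Runoff: Yara is ranked above Jamal on 13 ballots, Jamal above Yara on 26.

Jamal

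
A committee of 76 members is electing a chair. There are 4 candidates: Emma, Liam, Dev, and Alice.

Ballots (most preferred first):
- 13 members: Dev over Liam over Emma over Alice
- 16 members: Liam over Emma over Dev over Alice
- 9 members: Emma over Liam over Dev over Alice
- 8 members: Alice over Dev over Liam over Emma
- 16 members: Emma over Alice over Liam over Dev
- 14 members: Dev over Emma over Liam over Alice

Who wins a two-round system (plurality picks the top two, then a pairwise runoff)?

Emma

Round 1 first-place votes: Emma 25, Liam 16, Dev 27, Alice 8. Dev and Emma advance.
Runoff: Dev is ranked above Emma on 35 ballots, Emma above Dev on 41.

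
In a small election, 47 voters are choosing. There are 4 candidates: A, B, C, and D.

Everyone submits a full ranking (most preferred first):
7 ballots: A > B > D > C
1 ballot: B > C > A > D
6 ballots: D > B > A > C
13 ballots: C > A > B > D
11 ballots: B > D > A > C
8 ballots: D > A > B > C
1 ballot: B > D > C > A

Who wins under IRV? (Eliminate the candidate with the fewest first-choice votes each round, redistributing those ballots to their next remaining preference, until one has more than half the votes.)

Round 1: A 7, B 13, C 13, D 14. A eliminated.
Round 2: B 20, C 13, D 14. C eliminated.
Round 3: B 33, D 14. B has a majority (≥24).

B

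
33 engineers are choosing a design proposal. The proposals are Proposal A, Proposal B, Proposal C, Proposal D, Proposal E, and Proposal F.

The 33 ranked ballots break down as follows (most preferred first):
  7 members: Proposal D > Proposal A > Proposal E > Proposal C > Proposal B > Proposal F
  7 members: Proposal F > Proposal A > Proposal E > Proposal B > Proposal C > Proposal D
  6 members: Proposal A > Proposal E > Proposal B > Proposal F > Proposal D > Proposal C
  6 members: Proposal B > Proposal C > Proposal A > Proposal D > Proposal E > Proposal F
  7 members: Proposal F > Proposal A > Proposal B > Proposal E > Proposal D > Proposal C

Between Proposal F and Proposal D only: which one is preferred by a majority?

Proposal F is ranked above Proposal D on 20 ballots; Proposal D above Proposal F on 13.

Proposal F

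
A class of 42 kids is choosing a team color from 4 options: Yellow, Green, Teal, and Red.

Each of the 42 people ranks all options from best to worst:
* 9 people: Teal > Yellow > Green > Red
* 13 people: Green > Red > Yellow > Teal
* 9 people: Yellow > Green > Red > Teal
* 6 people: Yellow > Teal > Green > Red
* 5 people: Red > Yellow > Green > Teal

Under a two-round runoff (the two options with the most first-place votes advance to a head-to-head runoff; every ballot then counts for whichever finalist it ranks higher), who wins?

Yellow

Round 1 first-place votes: Yellow 15, Green 13, Teal 9, Red 5. Yellow and Green advance.
Runoff: Yellow is ranked above Green on 29 ballots, Green above Yellow on 13.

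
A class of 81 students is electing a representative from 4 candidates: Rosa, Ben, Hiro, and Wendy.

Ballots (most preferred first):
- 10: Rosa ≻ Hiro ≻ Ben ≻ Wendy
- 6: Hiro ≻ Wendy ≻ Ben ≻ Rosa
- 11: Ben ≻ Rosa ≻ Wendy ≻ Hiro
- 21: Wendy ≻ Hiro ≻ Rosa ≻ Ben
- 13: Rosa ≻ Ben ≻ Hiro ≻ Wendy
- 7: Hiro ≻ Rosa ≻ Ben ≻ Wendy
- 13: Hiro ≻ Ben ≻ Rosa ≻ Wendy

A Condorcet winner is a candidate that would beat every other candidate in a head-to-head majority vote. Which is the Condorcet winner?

Hiro vs Rosa: 47–34
Hiro vs Ben: 57–24
Hiro vs Wendy: 49–32
Hiro beats every other candidate.

Hiro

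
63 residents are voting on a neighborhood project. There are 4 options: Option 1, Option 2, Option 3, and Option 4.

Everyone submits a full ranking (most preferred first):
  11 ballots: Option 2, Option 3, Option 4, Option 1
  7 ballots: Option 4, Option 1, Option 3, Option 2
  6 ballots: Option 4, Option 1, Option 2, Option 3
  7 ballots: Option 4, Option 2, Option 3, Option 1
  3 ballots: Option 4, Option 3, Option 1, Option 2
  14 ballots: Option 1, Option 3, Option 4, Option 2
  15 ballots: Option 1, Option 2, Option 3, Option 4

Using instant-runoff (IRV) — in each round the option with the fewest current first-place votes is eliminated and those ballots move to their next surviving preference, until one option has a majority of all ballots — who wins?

Round 1: Option 1 29, Option 2 11, Option 3 0, Option 4 23. Option 3 eliminated.
Round 2: Option 1 29, Option 2 11, Option 4 23. Option 2 eliminated.
Round 3: Option 1 29, Option 4 34. Option 4 has a majority (≥32).

Option 4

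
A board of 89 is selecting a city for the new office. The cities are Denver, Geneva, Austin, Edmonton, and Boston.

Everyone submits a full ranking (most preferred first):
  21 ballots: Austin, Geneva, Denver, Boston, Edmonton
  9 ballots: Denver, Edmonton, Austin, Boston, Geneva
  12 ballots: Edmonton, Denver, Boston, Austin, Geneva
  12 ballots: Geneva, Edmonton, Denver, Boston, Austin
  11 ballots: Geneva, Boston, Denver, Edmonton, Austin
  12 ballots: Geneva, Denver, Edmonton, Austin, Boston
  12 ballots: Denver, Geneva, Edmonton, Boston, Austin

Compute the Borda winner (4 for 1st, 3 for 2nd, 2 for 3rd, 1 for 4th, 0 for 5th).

Denver: 21×2 + 9×4 + 12×3 + 12×2 + 11×2 + 12×3 + 12×4 = 244
Geneva: 21×3 + 9×0 + 12×0 + 12×4 + 11×4 + 12×4 + 12×3 = 239
Austin: 21×4 + 9×2 + 12×1 + 12×0 + 11×0 + 12×1 + 12×0 = 126
Edmonton: 21×0 + 9×3 + 12×4 + 12×3 + 11×1 + 12×2 + 12×2 = 170
Boston: 21×1 + 9×1 + 12×2 + 12×1 + 11×3 + 12×0 + 12×1 = 111

Denver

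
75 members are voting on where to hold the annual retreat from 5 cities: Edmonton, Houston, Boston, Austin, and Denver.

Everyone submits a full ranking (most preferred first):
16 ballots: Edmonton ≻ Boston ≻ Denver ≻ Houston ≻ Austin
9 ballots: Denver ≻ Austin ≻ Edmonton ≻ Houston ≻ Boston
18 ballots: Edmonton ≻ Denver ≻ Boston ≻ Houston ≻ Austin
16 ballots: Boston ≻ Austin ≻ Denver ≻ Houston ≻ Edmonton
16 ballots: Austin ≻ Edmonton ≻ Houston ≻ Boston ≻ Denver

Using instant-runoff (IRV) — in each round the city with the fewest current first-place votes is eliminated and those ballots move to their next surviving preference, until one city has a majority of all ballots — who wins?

Round 1: Edmonton 34, Houston 0, Boston 16, Austin 16, Denver 9. Houston eliminated.
Round 2: Edmonton 34, Boston 16, Austin 16, Denver 9. Denver eliminated.
Round 3: Edmonton 34, Boston 16, Austin 25. Boston eliminated.
Round 4: Edmonton 34, Austin 41. Austin has a majority (≥38).

Austin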